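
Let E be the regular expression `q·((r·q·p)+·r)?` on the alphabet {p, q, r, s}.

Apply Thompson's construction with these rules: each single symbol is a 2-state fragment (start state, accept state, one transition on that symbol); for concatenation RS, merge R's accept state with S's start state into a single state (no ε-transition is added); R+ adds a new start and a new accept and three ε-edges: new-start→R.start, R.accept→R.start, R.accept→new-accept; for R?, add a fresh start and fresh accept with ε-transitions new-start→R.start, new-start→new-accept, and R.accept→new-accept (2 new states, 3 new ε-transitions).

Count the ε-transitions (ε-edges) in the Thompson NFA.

6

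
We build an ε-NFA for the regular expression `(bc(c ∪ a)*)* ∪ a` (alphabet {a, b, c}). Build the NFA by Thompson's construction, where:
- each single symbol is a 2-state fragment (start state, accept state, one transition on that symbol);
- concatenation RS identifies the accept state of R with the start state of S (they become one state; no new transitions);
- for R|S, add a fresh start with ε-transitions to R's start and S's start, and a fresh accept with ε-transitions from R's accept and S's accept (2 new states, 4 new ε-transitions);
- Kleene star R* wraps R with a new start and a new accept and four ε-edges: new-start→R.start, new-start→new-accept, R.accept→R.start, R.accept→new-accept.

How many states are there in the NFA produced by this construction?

16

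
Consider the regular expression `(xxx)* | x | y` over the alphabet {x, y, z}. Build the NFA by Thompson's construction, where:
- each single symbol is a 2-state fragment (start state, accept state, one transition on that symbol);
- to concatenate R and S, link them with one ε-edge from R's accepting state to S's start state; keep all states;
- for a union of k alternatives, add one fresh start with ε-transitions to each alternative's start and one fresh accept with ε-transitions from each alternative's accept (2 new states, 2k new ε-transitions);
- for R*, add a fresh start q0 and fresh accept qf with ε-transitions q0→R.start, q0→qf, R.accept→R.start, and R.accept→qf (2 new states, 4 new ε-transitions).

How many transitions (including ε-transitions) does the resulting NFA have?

Building bottom-up:
Each of the 5 symbol leaves contributes 1 transition (1 symbol, 0 ε).
  xxx — 5 transitions (3 symbol, 2 ε)
  (xxx)* — 9 transitions (3 symbol, 6 ε)
  (xxx)* | x | y — 17 transitions (5 symbol, 12 ε)

17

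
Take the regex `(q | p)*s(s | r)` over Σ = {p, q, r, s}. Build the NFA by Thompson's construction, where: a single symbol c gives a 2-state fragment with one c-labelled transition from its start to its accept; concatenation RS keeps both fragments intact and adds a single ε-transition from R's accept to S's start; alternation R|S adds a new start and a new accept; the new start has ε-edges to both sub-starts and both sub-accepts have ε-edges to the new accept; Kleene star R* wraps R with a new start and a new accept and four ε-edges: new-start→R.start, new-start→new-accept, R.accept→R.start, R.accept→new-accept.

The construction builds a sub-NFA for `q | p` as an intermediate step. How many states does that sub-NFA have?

6

Fragment for `q | p`:
Each of the 2 symbol leaves contributes a 2-state fragment.
  q | p = 6 states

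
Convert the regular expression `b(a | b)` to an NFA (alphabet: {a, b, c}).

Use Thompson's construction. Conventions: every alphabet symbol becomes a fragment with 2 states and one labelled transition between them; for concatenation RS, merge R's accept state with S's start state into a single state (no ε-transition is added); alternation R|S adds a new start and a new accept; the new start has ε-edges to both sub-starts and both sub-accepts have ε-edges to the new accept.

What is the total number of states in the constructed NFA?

7

Building bottom-up:
Each of the 3 symbol leaves contributes a 2-state fragment.
  a | b — 6 states
  b(a | b) — 7 states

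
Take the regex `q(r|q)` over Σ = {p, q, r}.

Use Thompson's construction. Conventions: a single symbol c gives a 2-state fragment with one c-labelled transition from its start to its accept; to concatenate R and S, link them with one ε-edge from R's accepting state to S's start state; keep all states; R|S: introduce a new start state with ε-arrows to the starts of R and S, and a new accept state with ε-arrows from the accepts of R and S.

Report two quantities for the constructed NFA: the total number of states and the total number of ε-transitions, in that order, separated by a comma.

8, 5

Per subexpression:
Each of the 3 symbol leaves contributes 2 states and 0 ε-transitions.
  r|q — 6 states, 4 ε-transitions
  q(r|q) — 8 states, 5 ε-transitions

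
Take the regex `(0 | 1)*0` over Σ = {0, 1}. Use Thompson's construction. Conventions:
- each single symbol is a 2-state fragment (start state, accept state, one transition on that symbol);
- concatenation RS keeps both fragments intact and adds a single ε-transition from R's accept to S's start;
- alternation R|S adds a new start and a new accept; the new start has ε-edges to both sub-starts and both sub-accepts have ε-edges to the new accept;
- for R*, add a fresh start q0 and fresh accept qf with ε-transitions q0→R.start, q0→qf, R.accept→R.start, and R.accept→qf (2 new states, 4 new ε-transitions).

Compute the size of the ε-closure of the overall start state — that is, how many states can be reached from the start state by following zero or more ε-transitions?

Work bottom-up. For each fragment F, track |ε-closure(F.start)| and whether F's accept lies in that closure (i.e. whether F accepts ε). A single-symbol fragment has closure size 1 and does not accept ε.
  0 | 1 : |ε-closure| = 1 + 1 + 1 = 3 (the new accept is not ε-reachable since no branch accepts ε)
  (0 | 1)* : new start has ε-edges to the inner start and to the new accept, so |ε-closure| = 2 + 3 = 5
  (0 | 1)*0 : the left operand accepts ε, so the closure extends into the next operand (via the concat ε-link); |ε-closure| = 5 + 1 = 6

6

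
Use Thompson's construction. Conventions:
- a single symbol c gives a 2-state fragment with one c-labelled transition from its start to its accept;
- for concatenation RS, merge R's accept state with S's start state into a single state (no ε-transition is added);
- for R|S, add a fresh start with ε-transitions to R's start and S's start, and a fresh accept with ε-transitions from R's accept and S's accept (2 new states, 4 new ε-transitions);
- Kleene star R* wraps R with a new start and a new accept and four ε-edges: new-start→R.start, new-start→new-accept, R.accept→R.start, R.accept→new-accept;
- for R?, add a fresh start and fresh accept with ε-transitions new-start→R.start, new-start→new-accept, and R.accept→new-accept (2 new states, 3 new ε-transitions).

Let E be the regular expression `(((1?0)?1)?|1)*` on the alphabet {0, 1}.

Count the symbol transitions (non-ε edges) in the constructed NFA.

4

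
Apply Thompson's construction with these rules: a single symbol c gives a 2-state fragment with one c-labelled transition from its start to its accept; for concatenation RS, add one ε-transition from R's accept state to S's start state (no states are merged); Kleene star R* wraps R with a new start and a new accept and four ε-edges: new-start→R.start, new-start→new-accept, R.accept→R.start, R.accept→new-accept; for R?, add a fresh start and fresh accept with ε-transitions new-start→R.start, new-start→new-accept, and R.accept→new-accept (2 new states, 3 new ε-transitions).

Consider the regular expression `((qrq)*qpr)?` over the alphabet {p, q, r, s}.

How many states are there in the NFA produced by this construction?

16

By structural recursion:
Each of the 6 symbol leaves contributes a 2-state fragment.
  qrq — 6 states
  (qrq)* — 8 states
  (qrq)*qpr — 14 states
  ((qrq)*qpr)? — 16 states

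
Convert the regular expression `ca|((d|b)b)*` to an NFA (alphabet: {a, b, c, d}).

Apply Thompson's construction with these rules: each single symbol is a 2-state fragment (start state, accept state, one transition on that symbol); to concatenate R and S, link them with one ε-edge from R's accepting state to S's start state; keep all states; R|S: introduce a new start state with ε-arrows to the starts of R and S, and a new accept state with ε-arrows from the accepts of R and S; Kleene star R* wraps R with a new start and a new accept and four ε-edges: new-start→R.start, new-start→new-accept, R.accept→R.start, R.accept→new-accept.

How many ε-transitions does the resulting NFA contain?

14

Recursing over subexpressions:
Each of the 5 symbol leaves contributes 0 ε-transitions.
  ca → 1 ε-transition
  d|b → 4 ε-transitions
  (d|b)b → 5 ε-transitions
  ((d|b)b)* → 9 ε-transitions
  ca|((d|b)b)* → 14 ε-transitions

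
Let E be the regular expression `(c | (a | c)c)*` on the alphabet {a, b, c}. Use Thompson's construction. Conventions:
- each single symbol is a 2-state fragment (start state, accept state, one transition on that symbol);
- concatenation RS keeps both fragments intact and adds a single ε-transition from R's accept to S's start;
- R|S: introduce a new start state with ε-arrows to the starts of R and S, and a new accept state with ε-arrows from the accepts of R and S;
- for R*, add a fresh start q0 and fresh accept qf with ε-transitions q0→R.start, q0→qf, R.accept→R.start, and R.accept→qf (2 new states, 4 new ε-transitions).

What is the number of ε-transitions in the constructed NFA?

13

By structural recursion:
Each of the 4 symbol leaves contributes 0 ε-transitions.
  a | c → 4 ε-transitions
  (a | c)c → 5 ε-transitions
  c | (a | c)c → 9 ε-transitions
  (c | (a | c)c)* → 13 ε-transitions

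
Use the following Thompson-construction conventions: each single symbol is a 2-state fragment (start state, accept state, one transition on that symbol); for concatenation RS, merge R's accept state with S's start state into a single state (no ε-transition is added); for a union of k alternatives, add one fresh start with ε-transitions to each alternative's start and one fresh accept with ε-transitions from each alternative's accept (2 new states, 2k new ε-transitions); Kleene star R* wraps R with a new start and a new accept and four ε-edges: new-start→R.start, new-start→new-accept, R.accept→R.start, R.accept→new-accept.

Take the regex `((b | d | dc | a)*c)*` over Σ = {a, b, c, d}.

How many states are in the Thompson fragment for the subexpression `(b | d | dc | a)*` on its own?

13

Fragment for `(b | d | dc | a)*`:
Each of the 5 symbol leaves contributes a 2-state fragment.
  dc = 3 states
  b | d | dc | a = 11 states
  (b | d | dc | a)* = 13 states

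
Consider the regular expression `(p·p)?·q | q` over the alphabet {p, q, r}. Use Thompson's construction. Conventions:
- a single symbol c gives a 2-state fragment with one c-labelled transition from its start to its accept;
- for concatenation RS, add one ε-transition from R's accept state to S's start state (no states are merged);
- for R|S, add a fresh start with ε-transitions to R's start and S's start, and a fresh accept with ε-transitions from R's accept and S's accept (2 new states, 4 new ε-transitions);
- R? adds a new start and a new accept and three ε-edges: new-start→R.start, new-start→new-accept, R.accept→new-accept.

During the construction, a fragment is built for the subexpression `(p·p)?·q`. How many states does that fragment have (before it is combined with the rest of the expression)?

8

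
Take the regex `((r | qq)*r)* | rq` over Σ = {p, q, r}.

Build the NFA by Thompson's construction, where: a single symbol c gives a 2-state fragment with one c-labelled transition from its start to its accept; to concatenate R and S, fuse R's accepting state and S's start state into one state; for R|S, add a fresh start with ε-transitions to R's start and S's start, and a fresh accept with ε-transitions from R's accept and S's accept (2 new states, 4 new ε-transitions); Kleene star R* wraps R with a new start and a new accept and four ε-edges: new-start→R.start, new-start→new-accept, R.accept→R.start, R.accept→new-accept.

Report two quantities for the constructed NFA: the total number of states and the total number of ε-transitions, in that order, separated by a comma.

Recursing over subexpressions:
Each of the 6 symbol leaves contributes 2 states and 0 ε-transitions.
  qq = 3 states, 0 ε-transitions
  r | qq = 7 states, 4 ε-transitions
  (r | qq)* = 9 states, 8 ε-transitions
  (r | qq)*r = 10 states, 8 ε-transitions
  ((r | qq)*r)* = 12 states, 12 ε-transitions
  rq = 3 states, 0 ε-transitions
  ((r | qq)*r)* | rq = 17 states, 16 ε-transitions

17, 16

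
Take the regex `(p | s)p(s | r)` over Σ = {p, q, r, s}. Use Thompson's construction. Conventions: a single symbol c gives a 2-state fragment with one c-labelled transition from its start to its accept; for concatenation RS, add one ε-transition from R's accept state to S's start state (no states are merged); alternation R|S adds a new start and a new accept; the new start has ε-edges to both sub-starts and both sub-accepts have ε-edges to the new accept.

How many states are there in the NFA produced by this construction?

14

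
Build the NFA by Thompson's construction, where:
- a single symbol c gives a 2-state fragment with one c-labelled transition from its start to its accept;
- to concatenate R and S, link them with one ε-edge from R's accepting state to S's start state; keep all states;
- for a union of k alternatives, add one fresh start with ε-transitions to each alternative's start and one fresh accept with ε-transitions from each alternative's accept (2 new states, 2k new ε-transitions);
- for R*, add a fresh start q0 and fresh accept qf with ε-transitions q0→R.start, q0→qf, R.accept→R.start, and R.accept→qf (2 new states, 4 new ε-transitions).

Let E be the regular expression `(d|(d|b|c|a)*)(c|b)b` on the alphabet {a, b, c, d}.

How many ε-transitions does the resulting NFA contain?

22

By structural recursion:
Each of the 8 symbol leaves contributes 0 ε-transitions.
  d|b|c|a = 8 ε-transitions
  (d|b|c|a)* = 12 ε-transitions
  d|(d|b|c|a)* = 16 ε-transitions
  c|b = 4 ε-transitions
  (d|(d|b|c|a)*)(c|b)b = 22 ε-transitions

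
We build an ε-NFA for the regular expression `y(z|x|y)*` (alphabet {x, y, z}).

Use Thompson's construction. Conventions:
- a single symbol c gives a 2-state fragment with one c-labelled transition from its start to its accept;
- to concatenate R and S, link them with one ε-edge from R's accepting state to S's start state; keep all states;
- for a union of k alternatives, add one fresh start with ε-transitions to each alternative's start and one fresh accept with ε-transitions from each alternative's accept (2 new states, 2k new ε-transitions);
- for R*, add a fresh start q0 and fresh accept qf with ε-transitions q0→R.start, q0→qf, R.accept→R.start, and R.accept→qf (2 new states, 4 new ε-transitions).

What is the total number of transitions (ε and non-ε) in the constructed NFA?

15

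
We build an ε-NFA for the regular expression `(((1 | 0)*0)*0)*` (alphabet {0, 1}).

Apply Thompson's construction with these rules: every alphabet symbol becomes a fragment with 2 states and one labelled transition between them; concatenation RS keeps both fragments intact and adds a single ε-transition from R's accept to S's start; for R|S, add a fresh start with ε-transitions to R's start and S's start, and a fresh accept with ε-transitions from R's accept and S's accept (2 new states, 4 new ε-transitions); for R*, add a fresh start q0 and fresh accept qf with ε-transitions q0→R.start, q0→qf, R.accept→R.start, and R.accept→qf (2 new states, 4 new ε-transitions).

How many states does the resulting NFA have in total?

16

By structural recursion:
Each of the 4 symbol leaves contributes a 2-state fragment.
  1 | 0 : 6 states
  (1 | 0)* : 8 states
  (1 | 0)*0 : 10 states
  ((1 | 0)*0)* : 12 states
  ((1 | 0)*0)*0 : 14 states
  (((1 | 0)*0)*0)* : 16 states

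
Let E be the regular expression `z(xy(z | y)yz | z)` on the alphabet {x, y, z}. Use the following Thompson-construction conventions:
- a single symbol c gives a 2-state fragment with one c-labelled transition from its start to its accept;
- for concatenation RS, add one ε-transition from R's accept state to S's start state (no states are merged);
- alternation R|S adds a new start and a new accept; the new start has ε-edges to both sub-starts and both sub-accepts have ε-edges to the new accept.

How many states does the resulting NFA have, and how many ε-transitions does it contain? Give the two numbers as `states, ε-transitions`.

Bottom-up over the parse tree:
Each of the 8 symbol leaves contributes 2 states and 0 ε-transitions.
  z | y — 6 states, 4 ε-transitions
  xy(z | y)yz — 14 states, 8 ε-transitions
  xy(z | y)yz | z — 18 states, 12 ε-transitions
  z(xy(z | y)yz | z) — 20 states, 13 ε-transitions

20, 13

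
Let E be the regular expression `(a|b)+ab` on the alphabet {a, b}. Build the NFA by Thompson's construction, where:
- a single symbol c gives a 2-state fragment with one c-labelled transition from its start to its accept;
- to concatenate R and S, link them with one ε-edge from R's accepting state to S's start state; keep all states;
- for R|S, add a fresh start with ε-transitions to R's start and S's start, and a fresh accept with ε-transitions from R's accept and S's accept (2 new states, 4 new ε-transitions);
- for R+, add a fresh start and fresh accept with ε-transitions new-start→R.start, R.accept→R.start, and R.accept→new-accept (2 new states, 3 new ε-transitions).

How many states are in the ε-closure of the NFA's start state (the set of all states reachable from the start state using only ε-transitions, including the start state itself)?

4

Let C(F) = |ε-closure(F.start)| within fragment F, and note whether F accepts ε. Symbol fragments have C = 1 and do not accept ε. Then:
  a|b — new start ε-reaches every alternative's start; none of them accept ε, so the new accept is not reached: |ε-closure| = 1 + 1 + 1 = 3
  (a|b)+ — |ε-closure| = 1 + 3 = 4 (the body doesn't accept ε, so the new accept is not reached)
  (a|b)+ab — same as the first factor's closure: |ε-closure| = 4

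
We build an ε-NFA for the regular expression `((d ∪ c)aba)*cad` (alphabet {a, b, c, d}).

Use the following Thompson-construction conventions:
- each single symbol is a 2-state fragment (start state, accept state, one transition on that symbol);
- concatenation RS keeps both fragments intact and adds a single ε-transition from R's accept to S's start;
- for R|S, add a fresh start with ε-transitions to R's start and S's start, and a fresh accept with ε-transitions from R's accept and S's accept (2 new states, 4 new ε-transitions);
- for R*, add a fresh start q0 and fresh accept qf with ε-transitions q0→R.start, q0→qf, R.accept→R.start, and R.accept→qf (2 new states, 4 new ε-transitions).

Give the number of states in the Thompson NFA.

20

Bottom-up over the parse tree:
Each of the 8 symbol leaves contributes a 2-state fragment.
  d ∪ c → 6 states
  (d ∪ c)aba → 12 states
  ((d ∪ c)aba)* → 14 states
  ((d ∪ c)aba)*cad → 20 states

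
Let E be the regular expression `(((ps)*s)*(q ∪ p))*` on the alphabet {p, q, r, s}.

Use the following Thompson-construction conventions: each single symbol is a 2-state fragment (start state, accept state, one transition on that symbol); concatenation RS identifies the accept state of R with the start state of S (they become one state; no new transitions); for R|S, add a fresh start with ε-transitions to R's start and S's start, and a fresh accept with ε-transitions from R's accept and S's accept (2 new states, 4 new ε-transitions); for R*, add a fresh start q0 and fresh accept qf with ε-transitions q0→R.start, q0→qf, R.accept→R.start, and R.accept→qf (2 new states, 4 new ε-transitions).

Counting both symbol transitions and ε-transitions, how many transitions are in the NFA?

21

Bottom-up over the parse tree:
Each of the 5 symbol leaves contributes 1 transition (1 symbol, 0 ε).
  ps — 2 transitions (2 symbol, 0 ε)
  (ps)* — 6 transitions (2 symbol, 4 ε)
  (ps)*s — 7 transitions (3 symbol, 4 ε)
  ((ps)*s)* — 11 transitions (3 symbol, 8 ε)
  q ∪ p — 6 transitions (2 symbol, 4 ε)
  ((ps)*s)*(q ∪ p) — 17 transitions (5 symbol, 12 ε)
  (((ps)*s)*(q ∪ p))* — 21 transitions (5 symbol, 16 ε)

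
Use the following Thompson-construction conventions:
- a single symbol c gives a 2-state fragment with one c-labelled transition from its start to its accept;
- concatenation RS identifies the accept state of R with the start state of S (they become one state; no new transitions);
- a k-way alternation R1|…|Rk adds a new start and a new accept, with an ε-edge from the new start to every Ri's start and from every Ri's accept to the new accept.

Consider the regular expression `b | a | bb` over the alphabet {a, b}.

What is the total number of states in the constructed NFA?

9

Per subexpression:
Each of the 4 symbol leaves contributes a 2-state fragment.
  bb : 3 states
  b | a | bb : 9 states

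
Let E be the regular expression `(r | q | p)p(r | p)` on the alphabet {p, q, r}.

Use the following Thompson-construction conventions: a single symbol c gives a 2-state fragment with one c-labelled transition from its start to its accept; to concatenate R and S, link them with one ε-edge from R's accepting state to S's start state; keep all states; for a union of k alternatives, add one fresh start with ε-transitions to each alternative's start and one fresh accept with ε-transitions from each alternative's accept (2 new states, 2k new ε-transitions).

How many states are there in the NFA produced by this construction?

Recursing over subexpressions:
Each of the 6 symbol leaves contributes a 2-state fragment.
  r | q | p — 8 states
  r | p — 6 states
  (r | q | p)p(r | p) — 16 states

16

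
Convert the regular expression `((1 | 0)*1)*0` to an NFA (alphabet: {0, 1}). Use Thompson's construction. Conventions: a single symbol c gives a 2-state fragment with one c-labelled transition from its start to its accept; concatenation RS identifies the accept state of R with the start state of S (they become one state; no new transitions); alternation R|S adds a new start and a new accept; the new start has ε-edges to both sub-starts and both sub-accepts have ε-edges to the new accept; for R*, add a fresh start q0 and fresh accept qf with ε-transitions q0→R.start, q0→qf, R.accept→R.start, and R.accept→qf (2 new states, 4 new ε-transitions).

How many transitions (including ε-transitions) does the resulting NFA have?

16

Per subexpression:
Each of the 4 symbol leaves contributes 1 transition (1 symbol, 0 ε).
  1 | 0 — 6 transitions (2 symbol, 4 ε)
  (1 | 0)* — 10 transitions (2 symbol, 8 ε)
  (1 | 0)*1 — 11 transitions (3 symbol, 8 ε)
  ((1 | 0)*1)* — 15 transitions (3 symbol, 12 ε)
  ((1 | 0)*1)*0 — 16 transitions (4 symbol, 12 ε)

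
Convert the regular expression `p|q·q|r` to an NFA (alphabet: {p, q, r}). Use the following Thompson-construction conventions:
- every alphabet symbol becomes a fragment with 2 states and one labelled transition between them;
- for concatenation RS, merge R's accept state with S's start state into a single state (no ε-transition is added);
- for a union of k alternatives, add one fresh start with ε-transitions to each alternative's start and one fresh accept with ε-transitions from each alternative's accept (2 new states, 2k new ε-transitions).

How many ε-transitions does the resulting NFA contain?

6

Building bottom-up:
Each of the 4 symbol leaves contributes 0 ε-transitions.
  q·q : 0 ε-transitions
  p|q·q|r : 6 ε-transitions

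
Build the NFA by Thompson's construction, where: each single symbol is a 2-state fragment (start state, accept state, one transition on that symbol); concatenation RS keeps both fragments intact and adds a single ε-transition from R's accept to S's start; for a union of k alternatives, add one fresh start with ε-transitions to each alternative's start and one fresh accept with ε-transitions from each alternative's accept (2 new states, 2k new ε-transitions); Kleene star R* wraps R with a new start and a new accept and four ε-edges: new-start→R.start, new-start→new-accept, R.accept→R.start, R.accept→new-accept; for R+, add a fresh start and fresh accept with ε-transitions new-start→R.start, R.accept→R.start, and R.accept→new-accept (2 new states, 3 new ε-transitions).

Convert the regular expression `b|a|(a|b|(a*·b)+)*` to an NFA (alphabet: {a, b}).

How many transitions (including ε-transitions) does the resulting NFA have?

30

Bottom-up over the parse tree:
Each of the 6 symbol leaves contributes 1 transition (1 symbol, 0 ε).
  a* : 5 transitions (1 symbol, 4 ε)
  a*·b : 7 transitions (2 symbol, 5 ε)
  (a*·b)+ : 10 transitions (2 symbol, 8 ε)
  a|b|(a*·b)+ : 18 transitions (4 symbol, 14 ε)
  (a|b|(a*·b)+)* : 22 transitions (4 symbol, 18 ε)
  b|a|(a|b|(a*·b)+)* : 30 transitions (6 symbol, 24 ε)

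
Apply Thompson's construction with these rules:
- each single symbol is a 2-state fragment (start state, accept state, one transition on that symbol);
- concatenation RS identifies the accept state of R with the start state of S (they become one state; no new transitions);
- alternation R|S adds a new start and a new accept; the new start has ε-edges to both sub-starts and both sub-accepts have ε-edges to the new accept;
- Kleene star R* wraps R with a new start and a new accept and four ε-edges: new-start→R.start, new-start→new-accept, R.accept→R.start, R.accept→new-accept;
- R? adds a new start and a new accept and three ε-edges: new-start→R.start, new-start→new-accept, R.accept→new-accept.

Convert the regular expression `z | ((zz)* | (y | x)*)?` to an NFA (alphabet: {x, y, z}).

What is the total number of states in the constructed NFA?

21

Per subexpression:
Each of the 5 symbol leaves contributes a 2-state fragment.
  zz — 3 states
  (zz)* — 5 states
  y | x — 6 states
  (y | x)* — 8 states
  (zz)* | (y | x)* — 15 states
  ((zz)* | (y | x)*)? — 17 states
  z | ((zz)* | (y | x)*)? — 21 states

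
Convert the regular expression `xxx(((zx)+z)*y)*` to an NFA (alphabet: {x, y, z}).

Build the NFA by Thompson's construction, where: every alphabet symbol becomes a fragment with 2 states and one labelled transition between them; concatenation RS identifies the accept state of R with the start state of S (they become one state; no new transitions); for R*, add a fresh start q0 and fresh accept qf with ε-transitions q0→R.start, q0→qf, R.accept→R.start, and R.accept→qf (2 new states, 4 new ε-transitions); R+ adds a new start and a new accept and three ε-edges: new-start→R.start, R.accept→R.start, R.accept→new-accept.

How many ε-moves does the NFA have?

11

Per subexpression:
Each of the 7 symbol leaves contributes 0 ε-transitions.
  zx — 0 ε-transitions
  (zx)+ — 3 ε-transitions
  (zx)+z — 3 ε-transitions
  ((zx)+z)* — 7 ε-transitions
  ((zx)+z)*y — 7 ε-transitions
  (((zx)+z)*y)* — 11 ε-transitions
  xxx(((zx)+z)*y)* — 11 ε-transitions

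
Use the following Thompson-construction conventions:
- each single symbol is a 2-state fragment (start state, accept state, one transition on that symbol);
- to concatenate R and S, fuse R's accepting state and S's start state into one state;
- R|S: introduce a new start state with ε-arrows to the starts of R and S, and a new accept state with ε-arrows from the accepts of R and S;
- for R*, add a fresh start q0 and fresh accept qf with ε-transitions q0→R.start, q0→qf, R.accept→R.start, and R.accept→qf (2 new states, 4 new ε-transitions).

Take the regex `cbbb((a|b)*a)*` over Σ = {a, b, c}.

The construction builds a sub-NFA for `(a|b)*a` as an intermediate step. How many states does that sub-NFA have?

9

Fragment for `(a|b)*a`:
Each of the 3 symbol leaves contributes a 2-state fragment.
  a|b → 6 states
  (a|b)* → 8 states
  (a|b)*a → 9 states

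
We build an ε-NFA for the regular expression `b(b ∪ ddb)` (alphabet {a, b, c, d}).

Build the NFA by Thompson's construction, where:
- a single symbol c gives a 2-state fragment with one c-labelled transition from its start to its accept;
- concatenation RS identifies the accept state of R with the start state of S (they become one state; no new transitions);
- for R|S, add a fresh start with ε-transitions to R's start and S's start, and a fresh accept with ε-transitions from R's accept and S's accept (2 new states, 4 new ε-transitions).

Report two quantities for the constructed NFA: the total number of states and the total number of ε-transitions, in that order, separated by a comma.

Recursing over subexpressions:
Each of the 5 symbol leaves contributes 2 states and 0 ε-transitions.
  ddb = 4 states, 0 ε-transitions
  b ∪ ddb = 8 states, 4 ε-transitions
  b(b ∪ ddb) = 9 states, 4 ε-transitions

9, 4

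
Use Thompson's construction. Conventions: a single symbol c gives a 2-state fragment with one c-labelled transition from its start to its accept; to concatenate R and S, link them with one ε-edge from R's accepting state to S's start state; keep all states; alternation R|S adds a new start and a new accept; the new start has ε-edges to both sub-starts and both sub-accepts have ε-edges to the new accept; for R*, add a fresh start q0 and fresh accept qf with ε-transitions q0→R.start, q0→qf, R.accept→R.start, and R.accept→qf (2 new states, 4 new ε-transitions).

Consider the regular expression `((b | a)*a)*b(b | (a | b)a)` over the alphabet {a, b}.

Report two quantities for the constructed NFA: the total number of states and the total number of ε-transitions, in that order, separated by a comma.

26, 24

By structural recursion:
Each of the 8 symbol leaves contributes 2 states and 0 ε-transitions.
  b | a → 6 states, 4 ε-transitions
  (b | a)* → 8 states, 8 ε-transitions
  (b | a)*a → 10 states, 9 ε-transitions
  ((b | a)*a)* → 12 states, 13 ε-transitions
  a | b → 6 states, 4 ε-transitions
  (a | b)a → 8 states, 5 ε-transitions
  b | (a | b)a → 12 states, 9 ε-transitions
  ((b | a)*a)*b(b | (a | b)a) → 26 states, 24 ε-transitions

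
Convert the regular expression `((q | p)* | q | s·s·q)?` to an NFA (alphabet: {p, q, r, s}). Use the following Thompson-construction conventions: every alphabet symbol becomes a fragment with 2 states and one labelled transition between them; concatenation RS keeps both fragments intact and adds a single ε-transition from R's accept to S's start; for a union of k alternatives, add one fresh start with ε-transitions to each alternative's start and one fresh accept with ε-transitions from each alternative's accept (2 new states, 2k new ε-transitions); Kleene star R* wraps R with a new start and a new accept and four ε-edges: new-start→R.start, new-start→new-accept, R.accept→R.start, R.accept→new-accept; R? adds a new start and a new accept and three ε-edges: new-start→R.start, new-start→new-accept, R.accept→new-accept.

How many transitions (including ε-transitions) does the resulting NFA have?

25

Bottom-up over the parse tree:
Each of the 6 symbol leaves contributes 1 transition (1 symbol, 0 ε).
  q | p — 6 transitions (2 symbol, 4 ε)
  (q | p)* — 10 transitions (2 symbol, 8 ε)
  s·s·q — 5 transitions (3 symbol, 2 ε)
  (q | p)* | q | s·s·q — 22 transitions (6 symbol, 16 ε)
  ((q | p)* | q | s·s·q)? — 25 transitions (6 symbol, 19 ε)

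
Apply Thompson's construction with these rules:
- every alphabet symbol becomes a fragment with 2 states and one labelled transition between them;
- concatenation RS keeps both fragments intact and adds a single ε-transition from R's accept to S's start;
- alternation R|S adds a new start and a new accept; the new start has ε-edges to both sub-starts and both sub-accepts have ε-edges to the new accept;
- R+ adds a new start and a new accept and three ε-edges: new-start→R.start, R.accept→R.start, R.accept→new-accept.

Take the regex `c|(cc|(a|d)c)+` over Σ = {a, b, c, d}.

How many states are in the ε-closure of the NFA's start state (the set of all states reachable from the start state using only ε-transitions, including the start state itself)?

Work bottom-up. For each fragment F, track |ε-closure(F.start)| and whether F's accept lies in that closure (i.e. whether F accepts ε). A single-symbol fragment has closure size 1 and does not accept ε.
  cc — |closure| equals the left operand's closure size = 1 (its accept is not ε-reachable, so the closure stops there)
  a|d — new start ε-reaches every alternative's start; none of them accept ε, so the new accept is not reached: |closure| = 1 + 1 + 1 = 3
  (a|d)c — same as the first factor's closure: |closure| = 3
  cc|(a|d)c — new start ε-reaches every alternative's start; none of them accept ε, so the new accept is not reached: |closure| = 1 + 1 + 3 = 5
  (cc|(a|d)c)+ — new start ε-reaches only the body's start; the new accept needs a symbol first: |closure| = 1 + 5 = 6
  c|(cc|(a|d)c)+ — new start ε-reaches every alternative's start; none of them accept ε, so the new accept is not reached: |closure| = 1 + 1 + 6 = 8

8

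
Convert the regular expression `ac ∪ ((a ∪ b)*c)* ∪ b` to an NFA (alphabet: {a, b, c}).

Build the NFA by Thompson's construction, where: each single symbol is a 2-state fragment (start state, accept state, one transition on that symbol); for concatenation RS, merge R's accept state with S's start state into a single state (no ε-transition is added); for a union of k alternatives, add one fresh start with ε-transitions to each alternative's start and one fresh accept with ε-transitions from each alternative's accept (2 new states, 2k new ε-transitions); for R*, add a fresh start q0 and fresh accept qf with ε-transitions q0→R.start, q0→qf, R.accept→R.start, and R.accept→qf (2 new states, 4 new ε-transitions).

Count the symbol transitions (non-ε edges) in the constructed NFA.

6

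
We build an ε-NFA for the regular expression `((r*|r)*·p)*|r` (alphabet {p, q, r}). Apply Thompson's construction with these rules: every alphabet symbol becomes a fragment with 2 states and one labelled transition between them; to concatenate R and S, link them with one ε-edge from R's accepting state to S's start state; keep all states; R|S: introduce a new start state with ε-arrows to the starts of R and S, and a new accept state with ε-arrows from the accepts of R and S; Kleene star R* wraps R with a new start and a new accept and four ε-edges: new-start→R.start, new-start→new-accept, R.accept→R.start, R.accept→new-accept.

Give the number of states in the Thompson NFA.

18

Per subexpression:
Each of the 4 symbol leaves contributes a 2-state fragment.
  r* → 4 states
  r*|r → 8 states
  (r*|r)* → 10 states
  (r*|r)*·p → 12 states
  ((r*|r)*·p)* → 14 states
  ((r*|r)*·p)*|r → 18 states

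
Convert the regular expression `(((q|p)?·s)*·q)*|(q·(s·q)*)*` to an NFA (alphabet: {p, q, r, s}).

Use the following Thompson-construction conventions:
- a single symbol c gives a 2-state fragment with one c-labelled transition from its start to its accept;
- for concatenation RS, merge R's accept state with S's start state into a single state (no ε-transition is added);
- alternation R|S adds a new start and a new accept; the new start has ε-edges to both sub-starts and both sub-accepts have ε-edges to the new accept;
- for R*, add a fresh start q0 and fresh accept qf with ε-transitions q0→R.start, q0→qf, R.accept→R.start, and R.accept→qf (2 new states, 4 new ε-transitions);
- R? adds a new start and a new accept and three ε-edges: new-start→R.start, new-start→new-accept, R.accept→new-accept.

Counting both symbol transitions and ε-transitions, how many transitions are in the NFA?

34

Recursing over subexpressions:
Each of the 7 symbol leaves contributes 1 transition (1 symbol, 0 ε).
  q|p = 6 transitions (2 symbol, 4 ε)
  (q|p)? = 9 transitions (2 symbol, 7 ε)
  (q|p)?·s = 10 transitions (3 symbol, 7 ε)
  ((q|p)?·s)* = 14 transitions (3 symbol, 11 ε)
  ((q|p)?·s)*·q = 15 transitions (4 symbol, 11 ε)
  (((q|p)?·s)*·q)* = 19 transitions (4 symbol, 15 ε)
  s·q = 2 transitions (2 symbol, 0 ε)
  (s·q)* = 6 transitions (2 symbol, 4 ε)
  q·(s·q)* = 7 transitions (3 symbol, 4 ε)
  (q·(s·q)*)* = 11 transitions (3 symbol, 8 ε)
  (((q|p)?·s)*·q)*|(q·(s·q)*)* = 34 transitions (7 symbol, 27 ε)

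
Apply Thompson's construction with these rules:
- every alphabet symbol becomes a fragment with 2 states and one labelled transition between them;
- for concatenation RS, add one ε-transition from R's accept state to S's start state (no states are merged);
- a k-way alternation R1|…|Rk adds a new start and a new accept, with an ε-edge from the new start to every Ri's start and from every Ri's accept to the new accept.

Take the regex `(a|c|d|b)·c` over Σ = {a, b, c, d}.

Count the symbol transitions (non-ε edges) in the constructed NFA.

Building bottom-up:
Each of the 5 symbol leaves contributes exactly 1 symbol transition.
  a|c|d|b — 4 symbol transitions
  (a|c|d|b)·c — 5 symbol transitions

5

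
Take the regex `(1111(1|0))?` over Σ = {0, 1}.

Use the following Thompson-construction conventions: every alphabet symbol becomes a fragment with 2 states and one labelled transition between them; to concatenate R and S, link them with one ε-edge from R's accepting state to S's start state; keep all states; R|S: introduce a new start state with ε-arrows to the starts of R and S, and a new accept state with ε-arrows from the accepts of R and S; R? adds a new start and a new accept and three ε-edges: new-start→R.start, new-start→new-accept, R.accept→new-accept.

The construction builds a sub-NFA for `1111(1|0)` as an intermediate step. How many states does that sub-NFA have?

14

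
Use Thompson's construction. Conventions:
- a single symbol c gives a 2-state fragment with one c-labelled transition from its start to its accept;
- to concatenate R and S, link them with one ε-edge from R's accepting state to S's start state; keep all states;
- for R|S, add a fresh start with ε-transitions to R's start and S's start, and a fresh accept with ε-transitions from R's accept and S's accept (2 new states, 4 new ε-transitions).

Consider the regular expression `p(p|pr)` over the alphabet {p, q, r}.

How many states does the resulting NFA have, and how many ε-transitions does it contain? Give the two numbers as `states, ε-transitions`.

10, 6

By structural recursion:
Each of the 4 symbol leaves contributes 2 states and 0 ε-transitions.
  pr → 4 states, 1 ε-transition
  p|pr → 8 states, 5 ε-transitions
  p(p|pr) → 10 states, 6 ε-transitions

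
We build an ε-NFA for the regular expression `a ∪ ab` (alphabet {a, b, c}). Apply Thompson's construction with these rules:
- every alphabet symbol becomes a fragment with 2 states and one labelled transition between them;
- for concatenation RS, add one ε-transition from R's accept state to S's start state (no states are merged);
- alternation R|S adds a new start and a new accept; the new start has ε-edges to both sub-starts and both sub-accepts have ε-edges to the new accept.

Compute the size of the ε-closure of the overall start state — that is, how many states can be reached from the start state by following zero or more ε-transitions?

Let C(F) = |ε-closure(F.start)| within fragment F, and note whether F accepts ε. Symbol fragments have C = 1 and do not accept ε. Then:
  ab → |closure| equals the left operand's closure size = 1 (its accept is not ε-reachable, so the closure stops there)
  a ∪ ab → |closure| = 1 + 1 + 1 = 3 (the new accept is not ε-reachable since no branch accepts ε)

3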